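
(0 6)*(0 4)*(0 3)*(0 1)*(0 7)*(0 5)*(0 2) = (0 6 4 3 1 7 5 2)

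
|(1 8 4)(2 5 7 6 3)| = 15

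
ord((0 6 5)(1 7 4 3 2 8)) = 6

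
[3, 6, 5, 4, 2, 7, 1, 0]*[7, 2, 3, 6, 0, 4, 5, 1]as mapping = [0→6, 1→5, 2→4, 3→0, 4→3, 5→1, 6→2, 7→7]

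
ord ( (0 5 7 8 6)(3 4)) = 10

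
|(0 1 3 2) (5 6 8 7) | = 4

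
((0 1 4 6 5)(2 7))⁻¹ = (0 5 6 4 1)(2 7)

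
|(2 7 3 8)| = 4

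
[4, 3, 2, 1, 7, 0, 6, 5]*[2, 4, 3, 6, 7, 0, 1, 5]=[7, 6, 3, 4, 5, 2, 1, 0]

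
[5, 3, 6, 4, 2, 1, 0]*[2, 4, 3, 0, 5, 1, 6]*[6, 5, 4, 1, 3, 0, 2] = [5, 6, 2, 0, 1, 3, 4]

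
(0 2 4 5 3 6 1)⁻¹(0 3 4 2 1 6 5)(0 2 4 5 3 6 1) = (0 1 3 2 6 5 4)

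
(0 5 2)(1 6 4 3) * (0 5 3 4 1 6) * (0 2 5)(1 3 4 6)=(0 4 6 3 1 2)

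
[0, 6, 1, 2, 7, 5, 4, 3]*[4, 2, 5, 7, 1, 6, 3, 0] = [4, 3, 2, 5, 0, 6, 1, 7]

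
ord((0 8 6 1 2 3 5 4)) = 8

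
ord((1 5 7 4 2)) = 5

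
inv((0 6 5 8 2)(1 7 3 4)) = (0 2 8 5 6)(1 4 3 7)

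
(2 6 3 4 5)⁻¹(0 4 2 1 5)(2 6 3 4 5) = (0 5 6 1 2)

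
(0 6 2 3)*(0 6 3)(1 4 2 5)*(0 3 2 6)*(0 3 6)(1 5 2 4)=(0 4)(2 6)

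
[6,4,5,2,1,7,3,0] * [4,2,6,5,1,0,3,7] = [3,1,0,6,2,7,5,4]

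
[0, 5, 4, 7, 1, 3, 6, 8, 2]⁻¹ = [0, 4, 8, 5, 2, 1, 6, 3, 7]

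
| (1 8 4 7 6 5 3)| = 7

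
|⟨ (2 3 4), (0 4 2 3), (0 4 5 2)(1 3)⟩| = 720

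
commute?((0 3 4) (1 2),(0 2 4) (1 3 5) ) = no:(0 3 4) (1 2) * (0 2 4) (1 3 5) = (0 5 1 4 2 3),(0 2 4) (1 3 5) * (0 3 4) (1 2) = (0 1 4 3 5 2) 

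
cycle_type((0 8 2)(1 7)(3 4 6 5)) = 2.3.4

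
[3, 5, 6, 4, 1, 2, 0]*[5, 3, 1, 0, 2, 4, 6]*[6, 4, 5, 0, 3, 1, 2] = [6, 3, 2, 5, 0, 4, 1]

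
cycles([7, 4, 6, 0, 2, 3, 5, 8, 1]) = (0 7 8 1 4 2 6 5 3)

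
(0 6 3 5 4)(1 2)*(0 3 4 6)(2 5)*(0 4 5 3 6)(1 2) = (0 4 6 5)(1 3)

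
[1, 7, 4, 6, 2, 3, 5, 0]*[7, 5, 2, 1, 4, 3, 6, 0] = [5, 0, 4, 6, 2, 1, 3, 7]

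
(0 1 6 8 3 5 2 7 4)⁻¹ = (0 4 7 2 5 3 8 6 1)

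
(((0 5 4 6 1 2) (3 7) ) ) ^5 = (0 2 1 6 4 5) (3 7) 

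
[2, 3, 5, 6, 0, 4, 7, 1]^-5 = [4, 7, 0, 1, 5, 2, 3, 6]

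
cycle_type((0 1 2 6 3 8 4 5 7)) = 9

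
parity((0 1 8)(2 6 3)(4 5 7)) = even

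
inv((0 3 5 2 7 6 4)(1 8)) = (0 4 6 7 2 5 3)(1 8)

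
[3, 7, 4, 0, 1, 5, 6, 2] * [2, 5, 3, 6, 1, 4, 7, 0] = [6, 0, 1, 2, 5, 4, 7, 3]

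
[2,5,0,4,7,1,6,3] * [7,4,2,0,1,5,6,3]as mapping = [0→2,1→5,2→7,3→1,4→3,5→4,6→6,7→0]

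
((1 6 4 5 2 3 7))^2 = (1 4 2 7 6 5 3)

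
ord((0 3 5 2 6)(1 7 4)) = 15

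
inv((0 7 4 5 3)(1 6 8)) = (0 3 5 4 7)(1 8 6)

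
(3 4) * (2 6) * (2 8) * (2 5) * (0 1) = (0 1)(2 6 8 5)(3 4)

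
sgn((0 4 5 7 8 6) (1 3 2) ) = -1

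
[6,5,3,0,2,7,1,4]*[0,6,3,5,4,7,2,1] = [2,7,5,0,3,1,6,4]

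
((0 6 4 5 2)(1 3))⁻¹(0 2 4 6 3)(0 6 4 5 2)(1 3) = (0 5 4 1 6)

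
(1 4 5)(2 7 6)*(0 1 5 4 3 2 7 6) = (0 1 3 2 6 7)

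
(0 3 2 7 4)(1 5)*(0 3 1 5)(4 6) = (0 1)(2 7 6 4 3)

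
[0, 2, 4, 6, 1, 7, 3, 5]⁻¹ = [0, 4, 1, 6, 2, 7, 3, 5]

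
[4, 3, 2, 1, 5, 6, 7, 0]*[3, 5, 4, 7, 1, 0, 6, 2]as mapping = [0→1, 1→7, 2→4, 3→5, 4→0, 5→6, 6→2, 7→3]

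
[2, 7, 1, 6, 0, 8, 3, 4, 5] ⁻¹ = [4, 2, 0, 6, 7, 8, 3, 1, 5] 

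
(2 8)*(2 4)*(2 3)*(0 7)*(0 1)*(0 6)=(0 7 1 6)(2 8 4 3)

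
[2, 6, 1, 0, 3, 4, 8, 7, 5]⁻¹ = [3, 2, 0, 4, 5, 8, 1, 7, 6]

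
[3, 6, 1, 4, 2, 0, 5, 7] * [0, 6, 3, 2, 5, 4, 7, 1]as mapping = [0→2, 1→7, 2→6, 3→5, 4→3, 5→0, 6→4, 7→1]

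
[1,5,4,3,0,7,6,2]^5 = [4,0,7,3,2,1,6,5]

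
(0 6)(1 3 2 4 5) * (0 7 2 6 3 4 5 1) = (0 3 6 7 2 5)(1 4)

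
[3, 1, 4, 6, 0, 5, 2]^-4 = [3, 1, 4, 6, 0, 5, 2]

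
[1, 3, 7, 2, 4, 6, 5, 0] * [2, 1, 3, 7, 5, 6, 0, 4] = [1, 7, 4, 3, 5, 0, 6, 2]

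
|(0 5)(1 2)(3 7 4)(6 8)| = 6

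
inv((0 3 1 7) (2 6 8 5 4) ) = (0 7 1 3) (2 4 5 8 6) 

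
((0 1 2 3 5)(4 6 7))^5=(4 7 6)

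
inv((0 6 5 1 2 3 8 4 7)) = (0 7 4 8 3 2 1 5 6)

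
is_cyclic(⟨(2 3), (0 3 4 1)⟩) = no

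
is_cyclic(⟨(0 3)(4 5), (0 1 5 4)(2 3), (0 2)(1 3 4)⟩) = no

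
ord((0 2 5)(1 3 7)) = 3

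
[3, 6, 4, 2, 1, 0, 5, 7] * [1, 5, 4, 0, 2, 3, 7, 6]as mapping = [0→0, 1→7, 2→2, 3→4, 4→5, 5→1, 6→3, 7→6]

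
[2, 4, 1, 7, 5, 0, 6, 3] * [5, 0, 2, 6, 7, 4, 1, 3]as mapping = [0→2, 1→7, 2→0, 3→3, 4→4, 5→5, 6→1, 7→6]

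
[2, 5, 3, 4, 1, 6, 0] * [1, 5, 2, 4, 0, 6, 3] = [2, 6, 4, 0, 5, 3, 1]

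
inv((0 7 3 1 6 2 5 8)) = (0 8 5 2 6 1 3 7)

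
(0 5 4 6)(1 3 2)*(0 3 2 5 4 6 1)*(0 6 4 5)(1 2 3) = (0 5 4 2 6 1 3)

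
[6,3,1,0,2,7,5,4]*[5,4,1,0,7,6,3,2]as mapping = [0→3,1→0,2→4,3→5,4→1,5→2,6→6,7→7]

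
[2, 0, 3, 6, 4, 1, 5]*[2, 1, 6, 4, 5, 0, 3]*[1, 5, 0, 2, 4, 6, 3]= [3, 0, 4, 2, 6, 5, 1]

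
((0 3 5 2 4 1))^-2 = (0 4 5)(1 2 3)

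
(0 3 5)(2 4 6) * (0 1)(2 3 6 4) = (0 6 3 5 1)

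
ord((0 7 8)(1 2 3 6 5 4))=6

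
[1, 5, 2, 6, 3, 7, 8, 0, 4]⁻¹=[7, 0, 2, 4, 8, 1, 3, 5, 6]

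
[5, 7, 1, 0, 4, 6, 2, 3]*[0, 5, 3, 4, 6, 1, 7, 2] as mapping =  [0→1, 1→2, 2→5, 3→0, 4→6, 5→7, 6→3, 7→4] 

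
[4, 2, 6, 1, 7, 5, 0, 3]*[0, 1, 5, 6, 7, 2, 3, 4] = [7, 5, 3, 1, 4, 2, 0, 6]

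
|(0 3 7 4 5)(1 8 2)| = 15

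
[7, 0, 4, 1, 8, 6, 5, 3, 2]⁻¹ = [1, 3, 8, 7, 2, 6, 5, 0, 4]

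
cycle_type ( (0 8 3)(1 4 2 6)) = 3.4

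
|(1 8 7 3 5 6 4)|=7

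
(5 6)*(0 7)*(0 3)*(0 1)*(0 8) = (0 7 3 1 8)(5 6)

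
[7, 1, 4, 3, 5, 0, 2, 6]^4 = [4, 1, 7, 3, 6, 2, 0, 5]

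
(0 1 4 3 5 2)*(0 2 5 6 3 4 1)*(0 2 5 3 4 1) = (0 2 5 3 6 4 1)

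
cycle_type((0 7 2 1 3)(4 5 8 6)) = 4.5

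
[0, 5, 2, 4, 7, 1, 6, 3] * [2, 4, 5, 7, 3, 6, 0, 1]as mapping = [0→2, 1→6, 2→5, 3→3, 4→1, 5→4, 6→0, 7→7]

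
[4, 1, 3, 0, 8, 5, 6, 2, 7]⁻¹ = [3, 1, 7, 2, 0, 5, 6, 8, 4]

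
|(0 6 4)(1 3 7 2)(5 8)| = 12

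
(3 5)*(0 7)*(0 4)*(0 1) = (0 7 4 1)(3 5)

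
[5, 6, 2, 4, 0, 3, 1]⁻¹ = [4, 6, 2, 5, 3, 0, 1]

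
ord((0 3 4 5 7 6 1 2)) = 8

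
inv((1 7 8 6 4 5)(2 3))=(1 5 4 6 8 7)(2 3)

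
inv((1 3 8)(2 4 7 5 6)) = (1 8 3)(2 6 5 7 4)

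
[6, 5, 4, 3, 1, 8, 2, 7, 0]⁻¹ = [8, 4, 6, 3, 2, 1, 0, 7, 5]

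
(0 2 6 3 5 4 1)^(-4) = (0 3 1 6 4 2 5)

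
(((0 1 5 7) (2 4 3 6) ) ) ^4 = () 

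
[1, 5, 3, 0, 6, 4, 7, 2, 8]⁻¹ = [3, 0, 7, 2, 5, 1, 4, 6, 8]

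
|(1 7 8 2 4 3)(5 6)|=6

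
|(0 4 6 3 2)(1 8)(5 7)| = 10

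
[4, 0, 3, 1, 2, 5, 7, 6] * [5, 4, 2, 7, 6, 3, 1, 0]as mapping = [0→6, 1→5, 2→7, 3→4, 4→2, 5→3, 6→0, 7→1]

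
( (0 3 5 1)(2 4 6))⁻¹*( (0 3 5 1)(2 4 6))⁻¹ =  (0 5)(1 3)(2 4 6)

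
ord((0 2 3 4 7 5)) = 6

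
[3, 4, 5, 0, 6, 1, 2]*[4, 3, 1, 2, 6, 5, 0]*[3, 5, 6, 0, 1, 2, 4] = [6, 4, 2, 1, 3, 0, 5]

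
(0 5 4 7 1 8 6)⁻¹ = (0 6 8 1 7 4 5)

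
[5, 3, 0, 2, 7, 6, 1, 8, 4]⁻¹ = [2, 6, 3, 1, 8, 0, 5, 4, 7]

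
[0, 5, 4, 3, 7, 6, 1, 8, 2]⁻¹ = [0, 6, 8, 3, 2, 1, 5, 4, 7]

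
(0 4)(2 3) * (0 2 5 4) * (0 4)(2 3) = (0 4 3 5)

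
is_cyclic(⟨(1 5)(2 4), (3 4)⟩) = no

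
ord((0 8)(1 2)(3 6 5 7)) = 4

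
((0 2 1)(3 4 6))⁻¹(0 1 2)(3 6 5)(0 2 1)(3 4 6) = (0 1 2)(3 5 4)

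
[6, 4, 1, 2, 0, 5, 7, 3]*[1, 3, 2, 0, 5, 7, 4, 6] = [4, 5, 3, 2, 1, 7, 6, 0]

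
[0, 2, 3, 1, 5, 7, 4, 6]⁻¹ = [0, 3, 1, 2, 6, 4, 7, 5]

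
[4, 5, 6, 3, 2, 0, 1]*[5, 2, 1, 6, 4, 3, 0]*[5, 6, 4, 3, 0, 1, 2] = [0, 3, 5, 2, 6, 1, 4]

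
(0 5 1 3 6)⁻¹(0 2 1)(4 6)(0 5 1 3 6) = (0 4)(2 3 5)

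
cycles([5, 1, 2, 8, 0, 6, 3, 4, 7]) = (0 5 6 3 8 7 4)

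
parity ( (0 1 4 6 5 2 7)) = even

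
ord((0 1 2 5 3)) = 5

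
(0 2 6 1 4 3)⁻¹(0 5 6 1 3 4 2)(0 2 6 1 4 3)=(0 3 6 2 5 1 4)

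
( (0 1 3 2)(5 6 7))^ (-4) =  (5 7 6)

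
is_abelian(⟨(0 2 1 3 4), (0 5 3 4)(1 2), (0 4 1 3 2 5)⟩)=no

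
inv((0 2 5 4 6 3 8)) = (0 8 3 6 4 5 2)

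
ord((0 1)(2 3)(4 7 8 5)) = 4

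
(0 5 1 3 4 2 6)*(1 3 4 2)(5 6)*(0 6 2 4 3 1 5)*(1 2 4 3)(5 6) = (0 4 6 5 2)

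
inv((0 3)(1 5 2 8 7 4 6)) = (0 3)(1 6 4 7 8 2 5)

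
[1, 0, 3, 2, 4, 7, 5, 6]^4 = [0, 1, 2, 3, 4, 7, 5, 6]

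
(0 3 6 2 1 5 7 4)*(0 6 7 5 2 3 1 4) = (0 1 2 4 6 3 7)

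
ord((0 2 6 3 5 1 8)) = 7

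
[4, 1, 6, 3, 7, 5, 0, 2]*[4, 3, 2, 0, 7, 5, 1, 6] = [7, 3, 1, 0, 6, 5, 4, 2]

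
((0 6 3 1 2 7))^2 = (0 3 2)(1 7 6)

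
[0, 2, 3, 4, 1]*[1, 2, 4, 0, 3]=[1, 4, 0, 3, 2] 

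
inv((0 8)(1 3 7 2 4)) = (0 8)(1 4 2 7 3)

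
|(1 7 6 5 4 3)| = 6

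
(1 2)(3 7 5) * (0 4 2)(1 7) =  (0 4 2 7 5 3 1)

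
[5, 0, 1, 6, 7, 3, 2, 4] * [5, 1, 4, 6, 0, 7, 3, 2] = [7, 5, 1, 3, 2, 6, 4, 0]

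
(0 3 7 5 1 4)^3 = (0 5)(1 3)(4 7)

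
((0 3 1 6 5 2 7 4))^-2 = (0 7 5 1)(2 6 3 4)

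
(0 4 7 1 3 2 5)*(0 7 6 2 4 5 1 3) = (0 5 7 3 4 6 2 1)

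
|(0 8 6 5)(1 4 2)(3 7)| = 12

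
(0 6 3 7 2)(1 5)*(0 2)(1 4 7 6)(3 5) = (0 1 3 6 5 4 7)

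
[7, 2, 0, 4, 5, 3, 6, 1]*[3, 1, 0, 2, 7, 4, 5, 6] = [6, 0, 3, 7, 4, 2, 5, 1]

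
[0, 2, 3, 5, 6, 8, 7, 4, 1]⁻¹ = [0, 8, 1, 2, 7, 3, 4, 6, 5]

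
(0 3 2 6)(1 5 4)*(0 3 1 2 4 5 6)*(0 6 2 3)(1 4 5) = (0 4 3 5 1 2 6)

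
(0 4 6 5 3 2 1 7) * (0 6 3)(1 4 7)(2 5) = (0 7 6 2 4 3 5)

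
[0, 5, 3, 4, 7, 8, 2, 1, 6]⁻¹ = [0, 7, 6, 2, 3, 1, 8, 4, 5]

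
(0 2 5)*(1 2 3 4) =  (0 3 4 1 2 5) 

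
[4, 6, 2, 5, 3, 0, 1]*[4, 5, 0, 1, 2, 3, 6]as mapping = [0→2, 1→6, 2→0, 3→3, 4→1, 5→4, 6→5]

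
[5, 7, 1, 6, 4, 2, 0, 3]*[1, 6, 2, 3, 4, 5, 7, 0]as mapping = [0→5, 1→0, 2→6, 3→7, 4→4, 5→2, 6→1, 7→3]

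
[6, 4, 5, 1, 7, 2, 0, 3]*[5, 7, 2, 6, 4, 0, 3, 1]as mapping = [0→3, 1→4, 2→0, 3→7, 4→1, 5→2, 6→5, 7→6]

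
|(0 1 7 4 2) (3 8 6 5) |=20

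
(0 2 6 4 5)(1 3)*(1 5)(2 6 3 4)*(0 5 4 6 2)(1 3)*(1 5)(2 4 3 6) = (0 4 6)(1 2 5)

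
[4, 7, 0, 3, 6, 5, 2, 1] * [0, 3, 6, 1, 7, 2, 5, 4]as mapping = [0→7, 1→4, 2→0, 3→1, 4→5, 5→2, 6→6, 7→3]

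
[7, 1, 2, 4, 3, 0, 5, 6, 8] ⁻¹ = [5, 1, 2, 4, 3, 6, 7, 0, 8] 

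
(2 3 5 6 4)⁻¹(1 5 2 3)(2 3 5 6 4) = (1 6 3 5)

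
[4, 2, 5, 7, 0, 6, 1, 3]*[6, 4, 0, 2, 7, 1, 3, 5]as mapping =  [0→7, 1→0, 2→1, 3→5, 4→6, 5→3, 6→4, 7→2]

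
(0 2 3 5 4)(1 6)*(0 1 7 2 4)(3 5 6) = (0 4 1 3 6 7 2 5)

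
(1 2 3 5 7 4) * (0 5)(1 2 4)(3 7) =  (0 5 3)(1 4 2 7)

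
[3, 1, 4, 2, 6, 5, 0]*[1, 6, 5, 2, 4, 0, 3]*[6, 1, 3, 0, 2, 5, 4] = [3, 4, 2, 5, 0, 6, 1]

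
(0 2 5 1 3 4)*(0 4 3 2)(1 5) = (1 2)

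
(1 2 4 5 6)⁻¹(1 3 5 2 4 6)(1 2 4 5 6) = (1 2 3 6 4 5)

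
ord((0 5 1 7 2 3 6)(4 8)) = 14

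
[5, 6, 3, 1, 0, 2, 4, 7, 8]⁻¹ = [4, 3, 5, 2, 6, 0, 1, 7, 8]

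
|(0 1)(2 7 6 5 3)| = 10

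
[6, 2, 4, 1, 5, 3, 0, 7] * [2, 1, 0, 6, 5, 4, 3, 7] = [3, 0, 5, 1, 4, 6, 2, 7]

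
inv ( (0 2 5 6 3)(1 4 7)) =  (0 3 6 5 2)(1 7 4)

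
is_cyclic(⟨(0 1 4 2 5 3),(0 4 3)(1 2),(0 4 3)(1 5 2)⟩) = no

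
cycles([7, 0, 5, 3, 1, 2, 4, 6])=(0 7 6 4 1)(2 5)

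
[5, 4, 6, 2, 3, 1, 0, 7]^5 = [2, 0, 4, 1, 5, 6, 3, 7]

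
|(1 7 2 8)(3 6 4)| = 12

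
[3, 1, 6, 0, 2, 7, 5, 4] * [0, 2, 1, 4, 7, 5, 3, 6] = [4, 2, 3, 0, 1, 6, 5, 7]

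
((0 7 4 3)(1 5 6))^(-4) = (1 6 5)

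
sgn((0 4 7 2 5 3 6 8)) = -1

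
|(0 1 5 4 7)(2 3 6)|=15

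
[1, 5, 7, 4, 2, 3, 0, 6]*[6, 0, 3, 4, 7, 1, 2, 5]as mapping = [0→0, 1→1, 2→5, 3→7, 4→3, 5→4, 6→6, 7→2]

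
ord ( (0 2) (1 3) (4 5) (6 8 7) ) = 6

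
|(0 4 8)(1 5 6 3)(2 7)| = 12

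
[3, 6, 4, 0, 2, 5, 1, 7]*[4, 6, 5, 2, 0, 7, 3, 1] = [2, 3, 0, 4, 5, 7, 6, 1] 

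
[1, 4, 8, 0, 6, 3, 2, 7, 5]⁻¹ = [3, 0, 6, 5, 1, 8, 4, 7, 2]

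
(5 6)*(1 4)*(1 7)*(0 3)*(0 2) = (0 3 2)(1 4 7)(5 6)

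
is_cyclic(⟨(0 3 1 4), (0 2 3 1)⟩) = no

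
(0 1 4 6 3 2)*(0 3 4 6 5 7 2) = (0 1 6 4 5 7 2 3)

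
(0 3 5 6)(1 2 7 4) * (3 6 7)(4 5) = (0 6)(1 2 3 4)(5 7)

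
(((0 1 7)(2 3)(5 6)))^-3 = (2 3)(5 6)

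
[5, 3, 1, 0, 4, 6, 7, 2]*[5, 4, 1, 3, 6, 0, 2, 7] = [0, 3, 4, 5, 6, 2, 7, 1]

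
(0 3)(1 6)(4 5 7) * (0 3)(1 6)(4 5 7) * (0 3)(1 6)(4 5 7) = (0 3)(1 6)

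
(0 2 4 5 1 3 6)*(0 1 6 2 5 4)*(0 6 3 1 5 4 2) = (0 4 2 6 5 3)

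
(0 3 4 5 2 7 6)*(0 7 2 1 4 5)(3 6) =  (0 6 7 3 5 1 4)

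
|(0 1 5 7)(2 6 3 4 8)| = 20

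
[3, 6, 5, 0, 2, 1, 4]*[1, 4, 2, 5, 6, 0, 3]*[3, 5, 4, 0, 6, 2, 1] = [2, 0, 3, 5, 4, 6, 1]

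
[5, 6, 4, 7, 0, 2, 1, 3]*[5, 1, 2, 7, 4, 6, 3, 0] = [6, 3, 4, 0, 5, 2, 1, 7] 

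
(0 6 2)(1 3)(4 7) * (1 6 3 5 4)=(0 3 6 2)(1 5 4 7)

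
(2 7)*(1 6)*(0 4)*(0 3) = (0 4 3)(1 6)(2 7)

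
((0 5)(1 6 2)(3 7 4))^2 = (1 2 6)(3 4 7)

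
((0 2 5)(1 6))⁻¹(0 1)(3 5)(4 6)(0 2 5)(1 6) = (0 3)(1 4)(2 6)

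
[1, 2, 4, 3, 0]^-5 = [4, 0, 1, 3, 2]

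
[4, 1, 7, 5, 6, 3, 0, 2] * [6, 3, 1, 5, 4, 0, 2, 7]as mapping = [0→4, 1→3, 2→7, 3→0, 4→2, 5→5, 6→6, 7→1]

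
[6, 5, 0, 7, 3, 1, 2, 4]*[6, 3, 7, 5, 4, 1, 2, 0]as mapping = [0→2, 1→1, 2→6, 3→0, 4→5, 5→3, 6→7, 7→4]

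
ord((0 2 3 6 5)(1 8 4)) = 15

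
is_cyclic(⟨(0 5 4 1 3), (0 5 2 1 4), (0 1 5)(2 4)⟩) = no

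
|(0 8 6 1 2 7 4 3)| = 8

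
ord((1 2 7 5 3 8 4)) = 7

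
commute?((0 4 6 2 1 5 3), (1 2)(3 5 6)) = no:(0 4 6 2 1 5 3) * (1 2)(3 5 6) = (0 4 3)(1 6), (1 2)(3 5 6) * (0 4 6 2 1 5 3) = (0 4 6)(2 5)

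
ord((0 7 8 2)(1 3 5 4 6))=20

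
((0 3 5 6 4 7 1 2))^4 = (0 4)(1 5)(2 6)(3 7)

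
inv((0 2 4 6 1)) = (0 1 6 4 2)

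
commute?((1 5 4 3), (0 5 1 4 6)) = no:(1 5 4 3)*(0 5 1 4 6) = (0 5 6)(3 4), (0 5 1 4 6)*(1 5 4 3) = (0 4 6)(1 3)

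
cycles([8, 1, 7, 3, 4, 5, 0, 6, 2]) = (0 8 2 7 6)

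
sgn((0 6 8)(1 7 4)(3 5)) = -1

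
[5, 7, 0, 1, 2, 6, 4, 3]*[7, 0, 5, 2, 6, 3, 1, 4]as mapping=[0→3, 1→4, 2→7, 3→0, 4→5, 5→1, 6→6, 7→2]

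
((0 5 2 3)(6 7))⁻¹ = (0 3 2 5)(6 7)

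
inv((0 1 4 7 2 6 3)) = (0 3 6 2 7 4 1)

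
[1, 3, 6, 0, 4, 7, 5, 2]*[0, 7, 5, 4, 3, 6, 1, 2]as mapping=[0→7, 1→4, 2→1, 3→0, 4→3, 5→2, 6→6, 7→5]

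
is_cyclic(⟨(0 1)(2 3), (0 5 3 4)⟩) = no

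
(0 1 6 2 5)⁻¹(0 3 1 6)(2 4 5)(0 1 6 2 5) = (0 5 4)(1 3 6 2)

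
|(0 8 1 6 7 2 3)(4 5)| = 14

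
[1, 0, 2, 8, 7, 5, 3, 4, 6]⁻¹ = [1, 0, 2, 6, 7, 5, 8, 4, 3]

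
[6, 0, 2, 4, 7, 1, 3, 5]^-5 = [3, 6, 2, 7, 5, 0, 4, 1]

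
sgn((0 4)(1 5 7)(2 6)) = 1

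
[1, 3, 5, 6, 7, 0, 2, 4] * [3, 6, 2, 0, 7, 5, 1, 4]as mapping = [0→6, 1→0, 2→5, 3→1, 4→4, 5→3, 6→2, 7→7]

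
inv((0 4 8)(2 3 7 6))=(0 8 4)(2 6 7 3)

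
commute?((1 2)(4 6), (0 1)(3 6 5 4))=no:(1 2)(4 6)*(0 1)(3 6 5 4)=(0 1 2)(3 6)(4 5), (0 1)(3 6 5 4)*(1 2)(4 6)=(0 2 1)(3 4)(5 6)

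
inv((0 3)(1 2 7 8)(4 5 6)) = (0 3)(1 8 7 2)(4 6 5)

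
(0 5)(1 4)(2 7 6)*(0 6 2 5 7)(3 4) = (0 7 2)(1 3 4)(5 6)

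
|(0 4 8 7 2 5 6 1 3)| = 9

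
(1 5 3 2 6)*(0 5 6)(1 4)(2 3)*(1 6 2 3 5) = (0 1 2)(3 5)(4 6)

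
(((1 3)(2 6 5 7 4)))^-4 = (2 6 5 7 4)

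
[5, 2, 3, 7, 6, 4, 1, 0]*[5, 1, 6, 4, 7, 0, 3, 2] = [0, 6, 4, 2, 3, 7, 1, 5]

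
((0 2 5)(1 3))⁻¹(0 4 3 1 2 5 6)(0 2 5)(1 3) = (0 6 2 4 1 3 5)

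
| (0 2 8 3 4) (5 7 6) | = 15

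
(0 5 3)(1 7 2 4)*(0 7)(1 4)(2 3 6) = (0 5 6 2 1)(3 7)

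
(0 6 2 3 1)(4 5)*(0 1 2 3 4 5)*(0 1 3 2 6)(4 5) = (1 3 6 2 5 4)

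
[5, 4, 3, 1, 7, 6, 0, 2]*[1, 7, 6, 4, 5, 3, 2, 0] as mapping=[0→3, 1→5, 2→4, 3→7, 4→0, 5→2, 6→1, 7→6] 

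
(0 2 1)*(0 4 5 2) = (1 4 5 2)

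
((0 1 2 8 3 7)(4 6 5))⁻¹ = (0 7 3 8 2 1)(4 5 6)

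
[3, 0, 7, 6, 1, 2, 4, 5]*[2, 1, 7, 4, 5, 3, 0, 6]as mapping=[0→4, 1→2, 2→6, 3→0, 4→1, 5→7, 6→5, 7→3]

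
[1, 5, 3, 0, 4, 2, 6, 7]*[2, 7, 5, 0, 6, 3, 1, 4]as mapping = [0→7, 1→3, 2→0, 3→2, 4→6, 5→5, 6→1, 7→4]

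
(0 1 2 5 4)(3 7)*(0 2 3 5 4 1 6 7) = (0 6 7 5 1 3)(2 4)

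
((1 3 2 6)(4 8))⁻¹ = (1 6 2 3)(4 8)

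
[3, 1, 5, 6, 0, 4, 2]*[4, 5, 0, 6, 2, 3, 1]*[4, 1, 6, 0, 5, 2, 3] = [3, 2, 0, 1, 5, 6, 4]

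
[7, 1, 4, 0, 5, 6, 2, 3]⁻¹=[3, 1, 6, 7, 2, 4, 5, 0]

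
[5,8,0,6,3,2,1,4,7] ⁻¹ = [2,6,5,4,7,0,3,8,1] 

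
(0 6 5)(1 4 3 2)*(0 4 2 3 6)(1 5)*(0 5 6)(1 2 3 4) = (0 5 1 3 4)(2 6)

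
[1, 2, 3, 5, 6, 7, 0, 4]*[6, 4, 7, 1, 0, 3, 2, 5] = [4, 7, 1, 3, 2, 5, 6, 0]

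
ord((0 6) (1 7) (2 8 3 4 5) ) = 10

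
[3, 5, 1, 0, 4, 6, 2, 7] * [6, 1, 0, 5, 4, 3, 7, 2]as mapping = [0→5, 1→3, 2→1, 3→6, 4→4, 5→7, 6→0, 7→2]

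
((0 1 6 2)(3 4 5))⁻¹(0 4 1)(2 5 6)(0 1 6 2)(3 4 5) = (0 3 2)(1 5 6)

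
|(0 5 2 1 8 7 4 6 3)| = 9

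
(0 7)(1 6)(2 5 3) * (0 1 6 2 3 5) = (0 7 1 2)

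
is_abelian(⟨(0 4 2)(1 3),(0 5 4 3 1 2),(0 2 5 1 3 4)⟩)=no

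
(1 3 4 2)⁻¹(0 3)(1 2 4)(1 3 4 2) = (0 4)(1 2 3)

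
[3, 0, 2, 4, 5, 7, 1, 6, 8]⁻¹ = [1, 6, 2, 0, 3, 4, 7, 5, 8]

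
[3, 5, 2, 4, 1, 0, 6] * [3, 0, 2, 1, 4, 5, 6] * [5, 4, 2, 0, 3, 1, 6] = [4, 1, 2, 3, 5, 0, 6]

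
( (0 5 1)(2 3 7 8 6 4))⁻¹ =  (0 1 5)(2 4 6 8 7 3)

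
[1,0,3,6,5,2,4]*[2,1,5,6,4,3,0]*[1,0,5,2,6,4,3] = [0,5,3,1,2,4,6]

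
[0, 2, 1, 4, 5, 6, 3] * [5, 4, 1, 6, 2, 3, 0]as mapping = [0→5, 1→1, 2→4, 3→2, 4→3, 5→0, 6→6]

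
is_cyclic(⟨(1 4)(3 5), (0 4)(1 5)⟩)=no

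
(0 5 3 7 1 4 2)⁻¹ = (0 2 4 1 7 3 5)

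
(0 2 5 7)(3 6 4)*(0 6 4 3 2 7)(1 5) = (0 7 6 3 4 2 1 5)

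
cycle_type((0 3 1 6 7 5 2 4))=8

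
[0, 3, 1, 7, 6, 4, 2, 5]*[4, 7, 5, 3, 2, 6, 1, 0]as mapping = [0→4, 1→3, 2→7, 3→0, 4→1, 5→2, 6→5, 7→6]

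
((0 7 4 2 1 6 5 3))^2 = (0 4 1 5)(2 6 3 7)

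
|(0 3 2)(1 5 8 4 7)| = 15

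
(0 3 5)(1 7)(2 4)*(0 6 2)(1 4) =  (0 3 5 6 2 1 7 4)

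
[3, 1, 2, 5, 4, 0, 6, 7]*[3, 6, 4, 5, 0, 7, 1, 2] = [5, 6, 4, 7, 0, 3, 1, 2]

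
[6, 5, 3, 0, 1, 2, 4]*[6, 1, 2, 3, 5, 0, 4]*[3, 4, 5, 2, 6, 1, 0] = [6, 3, 2, 0, 4, 5, 1]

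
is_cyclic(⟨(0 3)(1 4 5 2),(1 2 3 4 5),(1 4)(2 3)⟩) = no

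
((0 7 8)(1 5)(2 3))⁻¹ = (0 8 7)(1 5)(2 3)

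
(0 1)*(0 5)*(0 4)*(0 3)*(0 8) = (0 1 5 4 3 8)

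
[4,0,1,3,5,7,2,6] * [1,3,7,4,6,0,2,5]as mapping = [0→6,1→1,2→3,3→4,4→0,5→5,6→7,7→2]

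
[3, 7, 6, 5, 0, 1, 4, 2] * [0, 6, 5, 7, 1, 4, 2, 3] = [7, 3, 2, 4, 0, 6, 1, 5]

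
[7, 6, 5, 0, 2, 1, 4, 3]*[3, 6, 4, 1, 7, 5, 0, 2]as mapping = [0→2, 1→0, 2→5, 3→3, 4→4, 5→6, 6→7, 7→1]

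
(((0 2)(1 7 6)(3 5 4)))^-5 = (0 2)(1 7 6)(3 5 4)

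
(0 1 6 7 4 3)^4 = (0 4 6)(1 3 7)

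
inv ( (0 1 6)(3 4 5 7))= (0 6 1)(3 7 5 4)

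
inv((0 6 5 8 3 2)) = (0 2 3 8 5 6)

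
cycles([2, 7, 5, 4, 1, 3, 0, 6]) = (0 2 5 3 4 1 7 6)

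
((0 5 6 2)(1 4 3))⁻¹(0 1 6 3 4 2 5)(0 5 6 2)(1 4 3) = (0 6 5 4 2 1 3)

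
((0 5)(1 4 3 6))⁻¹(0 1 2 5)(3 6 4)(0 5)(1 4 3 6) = (0 5 4 2)(1 3 6)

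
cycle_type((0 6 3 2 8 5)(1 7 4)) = 3.6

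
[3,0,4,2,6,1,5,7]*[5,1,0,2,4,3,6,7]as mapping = [0→2,1→5,2→4,3→0,4→6,5→1,6→3,7→7]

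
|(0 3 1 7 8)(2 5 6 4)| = 20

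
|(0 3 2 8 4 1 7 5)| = 8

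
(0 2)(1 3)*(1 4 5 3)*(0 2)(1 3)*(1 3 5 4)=(1 5 3)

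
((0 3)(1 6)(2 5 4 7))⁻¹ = (0 3)(1 6)(2 7 4 5)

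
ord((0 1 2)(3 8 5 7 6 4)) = 6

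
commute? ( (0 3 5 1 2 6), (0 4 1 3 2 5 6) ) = no: (0 3 5 1 2 6)*(0 4 1 3 2 5 6) = (0 2) (1 5 3 6 4), (0 4 1 3 2 5 6)*(0 3 5 1 2 6) = (0 4 2 1 5) (3 6) 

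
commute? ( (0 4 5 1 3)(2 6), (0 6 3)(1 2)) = no: (0 4 5 1 3)(2 6) * (0 6 3)(1 2) = (0 4 5 2 3 6 1), (0 6 3)(1 2) * (0 4 5 1 3)(2 6) = (0 2 3 4 5 1 6)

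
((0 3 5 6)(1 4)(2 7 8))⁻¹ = (0 6 5 3)(1 4)(2 8 7)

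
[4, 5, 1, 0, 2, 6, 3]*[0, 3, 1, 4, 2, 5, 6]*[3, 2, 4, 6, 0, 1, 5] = [4, 1, 6, 3, 2, 5, 0]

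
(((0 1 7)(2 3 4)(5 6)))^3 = (5 6)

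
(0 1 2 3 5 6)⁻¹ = (0 6 5 3 2 1)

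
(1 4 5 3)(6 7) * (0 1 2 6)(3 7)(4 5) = (0 1 5 7)(2 6 3)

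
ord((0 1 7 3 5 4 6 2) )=8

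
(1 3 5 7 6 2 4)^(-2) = (1 2 7 3 4 6 5)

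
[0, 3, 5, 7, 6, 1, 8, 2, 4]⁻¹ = [0, 5, 7, 1, 8, 2, 4, 3, 6]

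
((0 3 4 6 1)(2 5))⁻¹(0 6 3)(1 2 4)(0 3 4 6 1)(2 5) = (0 5 6)(1 4 3)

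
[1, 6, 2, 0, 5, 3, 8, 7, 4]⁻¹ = [3, 0, 2, 5, 8, 4, 1, 7, 6]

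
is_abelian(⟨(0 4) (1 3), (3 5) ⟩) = no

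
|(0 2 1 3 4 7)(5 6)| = 6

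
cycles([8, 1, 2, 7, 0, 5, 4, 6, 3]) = (0 8 3 7 6 4)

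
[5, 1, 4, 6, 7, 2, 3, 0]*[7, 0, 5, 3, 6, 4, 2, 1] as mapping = [0→4, 1→0, 2→6, 3→2, 4→1, 5→5, 6→3, 7→7] 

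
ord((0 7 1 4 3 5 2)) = 7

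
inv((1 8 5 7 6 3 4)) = (1 4 3 6 7 5 8)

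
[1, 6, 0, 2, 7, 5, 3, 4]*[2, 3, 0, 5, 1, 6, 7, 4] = [3, 7, 2, 0, 4, 6, 5, 1]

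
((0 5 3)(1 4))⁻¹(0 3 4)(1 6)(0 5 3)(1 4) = (0 1 5)(4 6)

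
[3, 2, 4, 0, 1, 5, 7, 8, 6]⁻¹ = [3, 4, 1, 0, 2, 5, 8, 6, 7]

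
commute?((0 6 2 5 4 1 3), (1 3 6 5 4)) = no:(0 6 2 5 4 1 3) * (1 3 6 5 4) = (0 5 1 6 2 4 3), (1 3 6 5 4) * (0 6 2 5 4 1 3) = (0 6 4 3 2 5 1)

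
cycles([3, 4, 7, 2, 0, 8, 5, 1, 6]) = (0 3 2 7 1 4)(5 8 6)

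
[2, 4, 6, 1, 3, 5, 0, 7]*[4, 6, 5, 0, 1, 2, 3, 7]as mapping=[0→5, 1→1, 2→3, 3→6, 4→0, 5→2, 6→4, 7→7]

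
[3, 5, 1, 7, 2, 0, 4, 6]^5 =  [2, 6, 7, 1, 3, 4, 0, 5]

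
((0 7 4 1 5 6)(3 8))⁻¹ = (0 6 5 1 4 7)(3 8)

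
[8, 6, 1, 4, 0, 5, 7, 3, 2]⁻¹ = [4, 2, 8, 7, 3, 5, 1, 6, 0]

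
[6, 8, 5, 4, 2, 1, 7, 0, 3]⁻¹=[7, 5, 4, 8, 3, 2, 0, 6, 1]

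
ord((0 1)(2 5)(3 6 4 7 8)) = 10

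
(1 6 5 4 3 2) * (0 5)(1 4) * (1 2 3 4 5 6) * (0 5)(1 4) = (0 6 5 2)(1 4)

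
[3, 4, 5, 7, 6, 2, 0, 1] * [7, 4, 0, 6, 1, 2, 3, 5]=[6, 1, 2, 5, 3, 0, 7, 4]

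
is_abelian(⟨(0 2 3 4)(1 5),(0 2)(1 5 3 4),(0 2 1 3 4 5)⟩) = no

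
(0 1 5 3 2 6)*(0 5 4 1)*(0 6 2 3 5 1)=(0 6 1 4)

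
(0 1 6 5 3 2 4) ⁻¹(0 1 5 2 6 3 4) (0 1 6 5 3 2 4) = (0 1 6 3 4 5 2) 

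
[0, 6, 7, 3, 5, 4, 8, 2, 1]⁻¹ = [0, 8, 7, 3, 5, 4, 1, 2, 6]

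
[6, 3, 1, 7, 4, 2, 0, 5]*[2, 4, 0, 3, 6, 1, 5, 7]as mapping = [0→5, 1→3, 2→4, 3→7, 4→6, 5→0, 6→2, 7→1]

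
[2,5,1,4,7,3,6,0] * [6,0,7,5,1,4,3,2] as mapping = [0→7,1→4,2→0,3→1,4→2,5→5,6→3,7→6] 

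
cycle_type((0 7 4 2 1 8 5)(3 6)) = 2.7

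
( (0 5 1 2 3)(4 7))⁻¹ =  (0 3 2 1 5)(4 7)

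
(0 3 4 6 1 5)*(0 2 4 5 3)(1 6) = (1 3 5 2 4)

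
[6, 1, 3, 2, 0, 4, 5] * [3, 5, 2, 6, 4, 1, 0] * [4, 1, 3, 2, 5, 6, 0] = [4, 6, 0, 3, 2, 5, 1]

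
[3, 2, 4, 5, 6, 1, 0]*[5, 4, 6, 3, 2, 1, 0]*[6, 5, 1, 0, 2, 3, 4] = [0, 4, 1, 5, 6, 2, 3]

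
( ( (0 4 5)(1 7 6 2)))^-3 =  (1 7 6 2)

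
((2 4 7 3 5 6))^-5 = (2 4 7 3 5 6)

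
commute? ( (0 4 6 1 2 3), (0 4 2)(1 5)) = no: (0 4 6 1 2 3) * (0 4 2)(1 5) = (0 2 3 4 6 5 1), (0 4 2)(1 5) * (0 4 6 1 2 3) = (0 6 1 5 2 4 3)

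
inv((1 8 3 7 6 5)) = (1 5 6 7 3 8)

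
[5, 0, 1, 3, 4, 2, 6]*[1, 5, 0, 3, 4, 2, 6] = [2, 1, 5, 3, 4, 0, 6]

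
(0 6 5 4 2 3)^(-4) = (0 5 2)(3 6 4)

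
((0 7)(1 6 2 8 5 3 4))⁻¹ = (0 7)(1 4 3 5 8 2 6)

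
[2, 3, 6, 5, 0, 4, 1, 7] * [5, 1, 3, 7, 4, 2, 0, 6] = [3, 7, 0, 2, 5, 4, 1, 6]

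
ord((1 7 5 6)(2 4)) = 4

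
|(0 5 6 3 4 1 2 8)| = 8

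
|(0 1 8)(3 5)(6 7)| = 6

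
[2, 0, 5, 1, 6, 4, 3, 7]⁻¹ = [1, 3, 0, 6, 5, 2, 4, 7]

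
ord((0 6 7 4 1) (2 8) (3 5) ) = 10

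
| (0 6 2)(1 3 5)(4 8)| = 6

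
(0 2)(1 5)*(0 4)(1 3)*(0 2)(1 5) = (2 4)(3 5)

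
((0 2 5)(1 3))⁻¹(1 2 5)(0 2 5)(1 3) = (0 3 5)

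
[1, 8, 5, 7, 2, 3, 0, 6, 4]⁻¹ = [6, 0, 4, 5, 8, 2, 7, 3, 1]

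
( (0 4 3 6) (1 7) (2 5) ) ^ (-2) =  (0 3) (4 6) 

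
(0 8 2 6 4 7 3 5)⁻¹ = (0 5 3 7 4 6 2 8)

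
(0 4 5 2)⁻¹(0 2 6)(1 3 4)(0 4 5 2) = (0 6 4)(1 3 5)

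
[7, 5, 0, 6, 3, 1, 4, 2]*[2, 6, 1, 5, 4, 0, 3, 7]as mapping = [0→7, 1→0, 2→2, 3→3, 4→5, 5→6, 6→4, 7→1]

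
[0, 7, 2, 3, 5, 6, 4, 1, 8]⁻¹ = [0, 7, 2, 3, 6, 4, 5, 1, 8]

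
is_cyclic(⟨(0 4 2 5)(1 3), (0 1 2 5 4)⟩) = no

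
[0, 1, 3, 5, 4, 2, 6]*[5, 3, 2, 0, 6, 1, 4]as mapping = [0→5, 1→3, 2→0, 3→1, 4→6, 5→2, 6→4]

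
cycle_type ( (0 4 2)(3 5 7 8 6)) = 3.5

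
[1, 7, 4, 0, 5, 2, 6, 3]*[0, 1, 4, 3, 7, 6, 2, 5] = [1, 5, 7, 0, 6, 4, 2, 3]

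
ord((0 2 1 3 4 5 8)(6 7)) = 14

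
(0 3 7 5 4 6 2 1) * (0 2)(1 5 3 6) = (0 6)(1 2 5 4)(3 7)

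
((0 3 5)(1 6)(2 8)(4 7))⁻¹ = (0 5 3)(1 6)(2 8)(4 7)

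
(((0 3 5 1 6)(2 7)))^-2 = (0 1 3 6 5)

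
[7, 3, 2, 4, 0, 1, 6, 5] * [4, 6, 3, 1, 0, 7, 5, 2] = [2, 1, 3, 0, 4, 6, 5, 7]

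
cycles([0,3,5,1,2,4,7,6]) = (1 3)(2 5 4)(6 7)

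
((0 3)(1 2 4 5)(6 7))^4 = ()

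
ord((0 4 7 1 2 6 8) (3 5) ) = 14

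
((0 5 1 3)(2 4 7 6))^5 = (0 5 1 3)(2 4 7 6)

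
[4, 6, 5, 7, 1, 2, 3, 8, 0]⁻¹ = [8, 4, 5, 6, 0, 2, 1, 3, 7]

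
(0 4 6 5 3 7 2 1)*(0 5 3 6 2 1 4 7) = (0 7 1 5 6 3)(2 4)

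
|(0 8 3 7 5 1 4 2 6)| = 9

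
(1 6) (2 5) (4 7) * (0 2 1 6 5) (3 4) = (0 2) (1 5) (3 4 7) 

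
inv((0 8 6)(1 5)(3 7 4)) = (0 6 8)(1 5)(3 4 7)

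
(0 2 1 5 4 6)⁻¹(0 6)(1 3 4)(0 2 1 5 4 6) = (0 2)(3 6 5)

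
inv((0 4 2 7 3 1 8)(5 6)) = (0 8 1 3 7 2 4)(5 6)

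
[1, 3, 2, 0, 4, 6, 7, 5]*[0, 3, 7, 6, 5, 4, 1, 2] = [3, 6, 7, 0, 5, 1, 2, 4]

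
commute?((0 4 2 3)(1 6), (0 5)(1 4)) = no:(0 4 2 3)(1 6)*(0 5)(1 4) = (0 1 6 4 2 3 5), (0 5)(1 4)*(0 4 2 3)(1 6) = (0 5 4 6 1 2 3)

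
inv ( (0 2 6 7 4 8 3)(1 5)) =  (0 3 8 4 7 6 2)(1 5)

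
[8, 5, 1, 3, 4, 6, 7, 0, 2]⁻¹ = [7, 2, 8, 3, 4, 1, 5, 6, 0]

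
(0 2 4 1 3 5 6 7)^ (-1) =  (0 7 6 5 3 1 4 2)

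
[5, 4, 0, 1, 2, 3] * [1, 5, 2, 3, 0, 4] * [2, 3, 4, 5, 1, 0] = [1, 2, 3, 0, 4, 5]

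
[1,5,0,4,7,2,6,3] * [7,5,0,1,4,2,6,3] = [5,2,7,4,3,0,6,1]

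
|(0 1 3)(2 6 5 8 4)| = 15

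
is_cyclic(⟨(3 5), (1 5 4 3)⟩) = no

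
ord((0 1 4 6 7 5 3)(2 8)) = 14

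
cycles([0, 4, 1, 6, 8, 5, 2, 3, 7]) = (1 4 8 7 3 6 2)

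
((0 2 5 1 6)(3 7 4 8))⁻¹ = (0 6 1 5 2)(3 8 4 7)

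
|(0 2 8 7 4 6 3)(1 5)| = 14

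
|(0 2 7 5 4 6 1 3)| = 8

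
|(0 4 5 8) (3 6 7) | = 12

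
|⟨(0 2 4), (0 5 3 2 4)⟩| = 60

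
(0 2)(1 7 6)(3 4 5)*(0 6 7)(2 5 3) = (0 5 2 6 1)(3 4)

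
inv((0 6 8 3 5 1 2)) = (0 2 1 5 3 8 6)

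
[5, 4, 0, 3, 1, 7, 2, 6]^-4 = [5, 1, 0, 3, 4, 7, 2, 6]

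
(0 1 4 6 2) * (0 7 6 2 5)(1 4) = (0 4 2 7 6 5)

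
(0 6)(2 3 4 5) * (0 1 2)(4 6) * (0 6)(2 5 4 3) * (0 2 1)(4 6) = (0 3 2 1 5 4 6)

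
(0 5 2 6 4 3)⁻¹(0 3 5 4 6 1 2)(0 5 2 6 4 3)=(0 2 3 4 1 6 5)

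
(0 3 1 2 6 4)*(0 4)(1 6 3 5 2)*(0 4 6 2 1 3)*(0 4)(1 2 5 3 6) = (0 3 5 2 4 1 6)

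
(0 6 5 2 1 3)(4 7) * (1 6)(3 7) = (0 1 7 4 3)(2 6 5)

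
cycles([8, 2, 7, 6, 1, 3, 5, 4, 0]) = (0 8)(1 2 7 4)(3 6 5)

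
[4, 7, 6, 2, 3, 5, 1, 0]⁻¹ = [7, 6, 3, 4, 0, 5, 2, 1]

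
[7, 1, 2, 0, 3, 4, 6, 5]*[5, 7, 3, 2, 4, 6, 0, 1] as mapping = [0→1, 1→7, 2→3, 3→5, 4→2, 5→4, 6→0, 7→6] 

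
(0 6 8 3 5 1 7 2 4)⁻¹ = (0 4 2 7 1 5 3 8 6)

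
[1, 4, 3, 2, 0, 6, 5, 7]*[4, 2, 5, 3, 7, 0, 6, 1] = [2, 7, 3, 5, 4, 6, 0, 1]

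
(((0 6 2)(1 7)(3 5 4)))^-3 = (1 7)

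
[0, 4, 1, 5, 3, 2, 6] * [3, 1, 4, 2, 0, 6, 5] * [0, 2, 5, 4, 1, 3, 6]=[4, 0, 2, 6, 5, 1, 3]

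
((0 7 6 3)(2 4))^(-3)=(0 7 6 3)(2 4)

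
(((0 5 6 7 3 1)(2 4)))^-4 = (0 6 3)(1 5 7)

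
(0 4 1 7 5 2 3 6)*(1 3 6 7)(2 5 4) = (0 2 6)(3 7 4)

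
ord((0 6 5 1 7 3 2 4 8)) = 9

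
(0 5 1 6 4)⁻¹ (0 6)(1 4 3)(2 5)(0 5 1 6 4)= (0 3 6)(1 2)(4 5)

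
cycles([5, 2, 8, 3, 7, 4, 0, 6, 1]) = (0 5 4 7 6)(1 2 8)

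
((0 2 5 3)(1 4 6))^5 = (0 2 5 3)(1 6 4)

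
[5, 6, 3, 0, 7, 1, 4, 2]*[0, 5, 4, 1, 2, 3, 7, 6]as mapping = [0→3, 1→7, 2→1, 3→0, 4→6, 5→5, 6→2, 7→4]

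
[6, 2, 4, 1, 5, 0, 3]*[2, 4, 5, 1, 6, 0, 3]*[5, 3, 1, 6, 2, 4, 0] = [6, 4, 0, 2, 5, 1, 3]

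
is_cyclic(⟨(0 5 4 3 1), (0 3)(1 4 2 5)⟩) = no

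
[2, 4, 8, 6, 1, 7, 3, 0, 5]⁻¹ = [7, 4, 0, 6, 1, 8, 3, 5, 2]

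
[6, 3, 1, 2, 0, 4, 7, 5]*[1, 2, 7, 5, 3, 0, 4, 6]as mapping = [0→4, 1→5, 2→2, 3→7, 4→1, 5→3, 6→6, 7→0]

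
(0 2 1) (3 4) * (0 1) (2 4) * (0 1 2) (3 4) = (0 3) (1 2) 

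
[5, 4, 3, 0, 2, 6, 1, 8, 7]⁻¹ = [3, 6, 4, 2, 1, 0, 5, 8, 7]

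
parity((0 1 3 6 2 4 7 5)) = odd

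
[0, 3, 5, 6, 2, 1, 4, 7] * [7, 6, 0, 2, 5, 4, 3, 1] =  [7, 2, 4, 3, 0, 6, 5, 1]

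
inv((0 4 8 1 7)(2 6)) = (0 7 1 8 4)(2 6)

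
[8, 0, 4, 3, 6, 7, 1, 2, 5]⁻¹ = [1, 6, 7, 3, 2, 8, 4, 5, 0]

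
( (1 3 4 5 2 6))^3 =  (1 5)(2 3)(4 6)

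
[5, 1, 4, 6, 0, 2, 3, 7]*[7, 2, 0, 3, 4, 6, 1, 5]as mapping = [0→6, 1→2, 2→4, 3→1, 4→7, 5→0, 6→3, 7→5]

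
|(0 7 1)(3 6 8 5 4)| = 15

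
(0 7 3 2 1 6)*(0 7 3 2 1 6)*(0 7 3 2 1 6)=(0 2)(1 7)(3 6)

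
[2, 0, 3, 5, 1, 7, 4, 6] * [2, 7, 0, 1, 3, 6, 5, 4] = [0, 2, 1, 6, 7, 4, 3, 5]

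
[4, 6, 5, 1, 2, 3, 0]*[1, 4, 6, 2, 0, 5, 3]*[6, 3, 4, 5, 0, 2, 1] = [6, 5, 2, 0, 1, 4, 3]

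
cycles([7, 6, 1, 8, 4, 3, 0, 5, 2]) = (0 7 5 3 8 2 1 6)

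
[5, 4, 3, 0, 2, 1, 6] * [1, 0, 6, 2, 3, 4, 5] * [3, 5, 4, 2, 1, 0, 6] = [1, 2, 4, 5, 6, 3, 0]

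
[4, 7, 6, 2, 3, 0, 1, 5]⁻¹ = [5, 6, 3, 4, 0, 7, 2, 1]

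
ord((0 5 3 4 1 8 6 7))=8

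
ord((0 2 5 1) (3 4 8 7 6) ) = 20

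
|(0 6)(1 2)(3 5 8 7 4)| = 10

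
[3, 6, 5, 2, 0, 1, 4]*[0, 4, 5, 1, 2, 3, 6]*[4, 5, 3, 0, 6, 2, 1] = [5, 1, 0, 2, 4, 6, 3]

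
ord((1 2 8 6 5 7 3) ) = 7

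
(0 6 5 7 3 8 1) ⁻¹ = (0 1 8 3 7 5 6) 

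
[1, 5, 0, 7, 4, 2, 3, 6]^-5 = [2, 0, 5, 7, 4, 1, 3, 6]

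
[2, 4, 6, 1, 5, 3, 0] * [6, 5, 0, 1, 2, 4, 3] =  [0, 2, 3, 5, 4, 1, 6]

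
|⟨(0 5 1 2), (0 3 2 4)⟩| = 720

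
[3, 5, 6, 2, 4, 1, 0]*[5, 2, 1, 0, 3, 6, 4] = [0, 6, 4, 1, 3, 2, 5]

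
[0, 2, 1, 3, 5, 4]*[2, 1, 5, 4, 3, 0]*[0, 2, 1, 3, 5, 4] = [1, 4, 2, 5, 0, 3]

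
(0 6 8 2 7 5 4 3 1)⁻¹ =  (0 1 3 4 5 7 2 8 6)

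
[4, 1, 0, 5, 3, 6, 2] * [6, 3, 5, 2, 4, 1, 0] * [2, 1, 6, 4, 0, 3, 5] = [0, 4, 5, 1, 6, 2, 3]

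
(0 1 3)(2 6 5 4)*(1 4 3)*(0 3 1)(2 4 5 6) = (0 5 1)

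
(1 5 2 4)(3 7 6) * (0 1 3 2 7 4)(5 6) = (0 1 6 2)(3 4)(5 7)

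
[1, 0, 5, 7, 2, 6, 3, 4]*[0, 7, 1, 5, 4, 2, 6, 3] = [7, 0, 2, 3, 1, 6, 5, 4]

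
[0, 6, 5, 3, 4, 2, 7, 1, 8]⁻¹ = [0, 7, 5, 3, 4, 2, 1, 6, 8]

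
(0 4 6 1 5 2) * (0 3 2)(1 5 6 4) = (0 1 6 5)(2 3)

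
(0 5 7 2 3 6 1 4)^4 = (0 3)(1 7)(2 4)(5 6)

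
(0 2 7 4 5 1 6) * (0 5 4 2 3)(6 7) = (0 3)(1 7 2 6 5)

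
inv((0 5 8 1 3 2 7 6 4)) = (0 4 6 7 2 3 1 8 5)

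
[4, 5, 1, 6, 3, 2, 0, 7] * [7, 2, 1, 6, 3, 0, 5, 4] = [3, 0, 2, 5, 6, 1, 7, 4]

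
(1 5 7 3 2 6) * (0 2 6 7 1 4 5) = (0 2 7 3 6 4 5 1)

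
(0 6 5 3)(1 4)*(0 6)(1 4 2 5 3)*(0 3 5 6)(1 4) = (0 3)(1 2 6 5 4)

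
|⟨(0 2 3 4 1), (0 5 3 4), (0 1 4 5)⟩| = 720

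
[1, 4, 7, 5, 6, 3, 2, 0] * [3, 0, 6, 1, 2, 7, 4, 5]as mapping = [0→0, 1→2, 2→5, 3→7, 4→4, 5→1, 6→6, 7→3]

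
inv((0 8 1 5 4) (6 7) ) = (0 4 5 1 8) (6 7) 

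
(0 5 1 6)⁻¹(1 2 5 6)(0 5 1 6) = (0 6 2 1)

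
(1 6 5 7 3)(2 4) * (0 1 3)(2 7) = (0 1 6 5 2 4 7)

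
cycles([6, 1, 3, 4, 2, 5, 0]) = (0 6)(2 3 4)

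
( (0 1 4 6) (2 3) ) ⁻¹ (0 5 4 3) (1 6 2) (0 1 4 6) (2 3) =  (0 3 4) (1 5 6 2) 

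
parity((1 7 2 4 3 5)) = odd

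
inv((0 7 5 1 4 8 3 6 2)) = (0 2 6 3 8 4 1 5 7)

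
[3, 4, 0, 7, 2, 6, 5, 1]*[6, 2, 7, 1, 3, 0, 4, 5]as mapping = [0→1, 1→3, 2→6, 3→5, 4→7, 5→4, 6→0, 7→2]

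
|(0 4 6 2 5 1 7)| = 7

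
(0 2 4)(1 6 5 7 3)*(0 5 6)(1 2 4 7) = (0 4 5 1)(2 7 3)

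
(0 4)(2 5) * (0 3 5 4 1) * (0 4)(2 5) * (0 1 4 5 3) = (0 4)(1 5 3 2)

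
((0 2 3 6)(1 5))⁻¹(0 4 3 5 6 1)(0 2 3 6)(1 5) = (0 5 2 4 6 1)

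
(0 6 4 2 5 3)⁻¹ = (0 3 5 2 4 6)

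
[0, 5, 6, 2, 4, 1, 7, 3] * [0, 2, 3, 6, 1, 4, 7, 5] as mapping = [0→0, 1→4, 2→7, 3→3, 4→1, 5→2, 6→5, 7→6] 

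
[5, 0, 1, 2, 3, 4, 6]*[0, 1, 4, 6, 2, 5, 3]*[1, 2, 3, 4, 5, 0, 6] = [0, 1, 2, 5, 6, 3, 4]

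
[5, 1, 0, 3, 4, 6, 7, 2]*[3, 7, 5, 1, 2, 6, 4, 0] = [6, 7, 3, 1, 2, 4, 0, 5]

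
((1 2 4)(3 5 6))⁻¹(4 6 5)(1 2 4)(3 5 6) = (1 3 6)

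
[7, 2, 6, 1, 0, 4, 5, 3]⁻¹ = [4, 3, 1, 7, 5, 6, 2, 0]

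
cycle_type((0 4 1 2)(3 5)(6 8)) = 2^2.4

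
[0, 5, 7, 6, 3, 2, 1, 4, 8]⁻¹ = [0, 6, 5, 4, 7, 1, 3, 2, 8]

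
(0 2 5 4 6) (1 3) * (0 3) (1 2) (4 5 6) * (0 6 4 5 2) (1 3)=(0 3) (1 6) (2 4 5) 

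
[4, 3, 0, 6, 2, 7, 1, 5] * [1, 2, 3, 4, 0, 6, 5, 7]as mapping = [0→0, 1→4, 2→1, 3→5, 4→3, 5→7, 6→2, 7→6]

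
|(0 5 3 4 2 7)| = 6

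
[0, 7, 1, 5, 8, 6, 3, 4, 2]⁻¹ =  [0, 2, 8, 6, 7, 3, 5, 1, 4]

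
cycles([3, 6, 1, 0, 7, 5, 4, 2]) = (0 3)(1 6 4 7 2)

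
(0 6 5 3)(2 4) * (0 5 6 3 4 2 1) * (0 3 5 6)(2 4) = (0 5 2 4 1 3 6)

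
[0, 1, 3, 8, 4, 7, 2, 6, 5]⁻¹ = [0, 1, 6, 2, 4, 8, 7, 5, 3]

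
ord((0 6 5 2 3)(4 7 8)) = 15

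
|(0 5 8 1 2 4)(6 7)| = 6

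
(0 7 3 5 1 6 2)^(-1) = (0 2 6 1 5 3 7)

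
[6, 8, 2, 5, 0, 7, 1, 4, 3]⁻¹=[4, 6, 2, 8, 7, 3, 0, 5, 1]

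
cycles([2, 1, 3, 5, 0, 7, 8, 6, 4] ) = (0 2 3 5 7 6 8 4) 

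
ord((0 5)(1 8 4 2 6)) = 10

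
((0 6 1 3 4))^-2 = (0 3 6 4 1)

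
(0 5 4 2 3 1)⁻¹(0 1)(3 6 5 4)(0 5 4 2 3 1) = (0 5)(1 6 4 2)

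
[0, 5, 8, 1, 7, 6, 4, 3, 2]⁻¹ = [0, 3, 8, 7, 6, 1, 5, 4, 2]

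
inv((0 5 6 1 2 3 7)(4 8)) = (0 7 3 2 1 6 5)(4 8)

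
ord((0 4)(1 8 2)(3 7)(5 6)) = 6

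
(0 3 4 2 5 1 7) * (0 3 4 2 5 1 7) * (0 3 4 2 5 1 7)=(0 2 7 4 1 3 5)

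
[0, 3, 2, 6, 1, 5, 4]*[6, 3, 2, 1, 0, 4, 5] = [6, 1, 2, 5, 3, 4, 0]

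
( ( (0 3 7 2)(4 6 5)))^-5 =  (0 2 7 3)(4 6 5)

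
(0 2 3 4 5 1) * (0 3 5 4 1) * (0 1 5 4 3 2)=(1 2 4 3 5)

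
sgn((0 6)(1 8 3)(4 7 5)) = -1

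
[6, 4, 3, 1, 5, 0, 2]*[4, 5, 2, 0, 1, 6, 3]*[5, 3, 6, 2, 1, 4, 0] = [2, 3, 5, 4, 0, 1, 6]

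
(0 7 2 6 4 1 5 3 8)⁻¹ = (0 8 3 5 1 4 6 2 7)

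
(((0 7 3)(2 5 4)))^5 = (0 3 7)(2 4 5)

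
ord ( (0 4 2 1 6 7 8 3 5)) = 9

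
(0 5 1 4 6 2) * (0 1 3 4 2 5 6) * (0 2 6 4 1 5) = (0 4 2 5 3 1 6)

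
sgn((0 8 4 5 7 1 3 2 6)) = 1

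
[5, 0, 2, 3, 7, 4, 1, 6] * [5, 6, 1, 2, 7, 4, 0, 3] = [4, 5, 1, 2, 3, 7, 6, 0]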